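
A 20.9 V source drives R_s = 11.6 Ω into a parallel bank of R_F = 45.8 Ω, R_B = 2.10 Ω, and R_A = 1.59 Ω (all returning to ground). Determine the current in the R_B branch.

I ≈ 0.707 A

Combine the parallel branches: R_p = (1/45.8 + 1/2.10 + 1/1.59)⁻¹ = 0.8873 Ω.
Node voltage V_A = V_DC · R_p/(R_s + R_p) = 20.9 × 0.07106 = 1.485 V.
I(R_B) = V_A / R_B = 1.485/2.10 = 0.7072 A.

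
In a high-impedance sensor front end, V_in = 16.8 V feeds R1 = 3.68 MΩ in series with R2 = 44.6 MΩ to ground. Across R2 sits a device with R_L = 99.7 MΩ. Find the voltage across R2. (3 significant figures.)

V_out ≈ 15.0 V

The load sits in parallel with R2, giving an effective lower resistance R2' = R2·R_L/(R2+R_L) = 30.82 MΩ.
Then V_out = V_in · R2'/(R1 + R2') = 16.8 × 30.82/34.50 = 15.01 V.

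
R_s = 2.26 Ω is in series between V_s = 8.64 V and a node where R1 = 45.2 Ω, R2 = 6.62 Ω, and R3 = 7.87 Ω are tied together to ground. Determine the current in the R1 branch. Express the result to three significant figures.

Equivalent of the parallel group: R_p = 3.331 Ω.
V_A = 8.64 × 3.331/5.591 = 5.147 V.
Branch current I = V_A/R1 = 5.147/45.2 = 0.1139 A.

I ≈ 0.114 A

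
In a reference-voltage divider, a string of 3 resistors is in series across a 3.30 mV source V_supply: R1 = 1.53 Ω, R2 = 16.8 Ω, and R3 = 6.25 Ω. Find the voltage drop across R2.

V ≈ 2.26 mV

ΣR = 1.53 + 16.8 + 6.25 = 24.58 Ω.
By the voltage-divider rule, V = 3.30 × 16.80/24.58 = 2.255 mV.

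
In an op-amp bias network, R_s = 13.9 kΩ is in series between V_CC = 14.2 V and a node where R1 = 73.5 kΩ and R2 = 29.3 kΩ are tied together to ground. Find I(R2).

Combine the parallel branches: R_p = (1/73.5 + 1/29.3)⁻¹ = 20.95 kΩ.
V_A = 14.2 × 20.95/34.85 = 8.536 V.
Branch current I = V_A/R2 = 8.536/29.3 = 0.2913 mA.

I ≈ 0.291 mA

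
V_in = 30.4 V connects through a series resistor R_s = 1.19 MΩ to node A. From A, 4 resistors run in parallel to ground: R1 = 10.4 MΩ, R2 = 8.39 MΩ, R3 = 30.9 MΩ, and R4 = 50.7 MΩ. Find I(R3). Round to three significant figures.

Combine the parallel branches: R_p = (1/10.4 + 1/8.39 + 1/30.9 + 1/50.7)⁻¹ = 3.739 MΩ.
V_A = 30.4 × 3.739/4.929 = 23.06 V.
Branch current I = V_A/R3 = 23.06/30.9 = 0.7463 µA.
(Check via current divider: I_total = 6.167 µA; share G_k/ΣG = 0.1210 → same result.)

I ≈ 0.746 µA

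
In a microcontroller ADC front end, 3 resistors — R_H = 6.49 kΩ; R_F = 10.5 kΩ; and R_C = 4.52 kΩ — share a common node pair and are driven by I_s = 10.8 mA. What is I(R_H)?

I ≈ 3.54 mA

ΣG = 1/6.49 + 1/10.5 + 1/4.52 = 0.4706.
By the current-divider rule, I = I_s · G_k/ΣG = 10.8 × 0.3274 = 3.536 mA.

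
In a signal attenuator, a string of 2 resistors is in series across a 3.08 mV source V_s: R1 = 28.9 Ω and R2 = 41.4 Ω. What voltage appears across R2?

Total series resistance ΣR = 28.9 + 41.4 = 70.30 Ω.
By the voltage-divider rule, V = 3.08 × 41.40/70.30 = 1.814 mV.

V ≈ 1.81 mV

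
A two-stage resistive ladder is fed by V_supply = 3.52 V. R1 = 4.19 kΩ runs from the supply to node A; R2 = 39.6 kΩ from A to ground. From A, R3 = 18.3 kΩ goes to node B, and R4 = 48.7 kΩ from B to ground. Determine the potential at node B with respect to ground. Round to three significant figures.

V_B ≈ 2.19 V

Node A sees R2 in parallel with the series input of stage 2, R3 + R4 = 67.00 kΩ.
R2 ‖ (R3+R4) = 24.89 kΩ.
First divider: V_A = V_supply · 24.89/(4.19 + 24.89) = 3.013 V.
Stage 2 is unloaded, so V_B = V_A · R4/(R3+R4) = 3.013 × 48.7/67.00 = 2.190 V.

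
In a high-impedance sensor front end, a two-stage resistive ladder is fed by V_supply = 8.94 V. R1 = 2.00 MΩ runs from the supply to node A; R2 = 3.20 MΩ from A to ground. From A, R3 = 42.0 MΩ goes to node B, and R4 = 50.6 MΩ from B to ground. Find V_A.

V_A ≈ 5.43 V

Node A sees R2 in parallel with the series input of stage 2, R3 + R4 = 92.60 MΩ.
Effective lower resistance at A: R2 ‖ 92.60 = 3.093 MΩ.
First divider: V_A = V_supply · 3.093/(2.00 + 3.093) = 5.429 V.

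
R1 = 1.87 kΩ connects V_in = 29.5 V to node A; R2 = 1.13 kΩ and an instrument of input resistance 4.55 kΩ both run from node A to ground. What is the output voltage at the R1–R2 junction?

R2 ‖ R_L = (1.13 × 4.55)/(1.13 + 4.55) = 0.9052 kΩ.
Voltage divider with the loaded lower leg: V_out = 29.5 × 0.9052/(1.87 + 0.9052) = 29.5 × 0.3262 = 9.622 V.
(Unloaded it would be 11.1 V; the load pulls it down.)

V_out ≈ 9.62 V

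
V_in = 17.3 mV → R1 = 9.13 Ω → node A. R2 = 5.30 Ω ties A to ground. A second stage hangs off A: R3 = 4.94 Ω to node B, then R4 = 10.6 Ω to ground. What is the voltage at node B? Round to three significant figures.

The second stage (R3 + R4 = 15.54 Ω) loads node A in parallel with R2.
R2 ‖ (R3+R4) = 3.952 Ω.
So V_A = 17.3 × 0.3021 = 5.226 mV.
Stage 2 is unloaded, so V_B = V_A · R4/(R3+R4) = 5.226 × 10.6/15.54 = 3.565 mV.

V_B ≈ 3.56 mV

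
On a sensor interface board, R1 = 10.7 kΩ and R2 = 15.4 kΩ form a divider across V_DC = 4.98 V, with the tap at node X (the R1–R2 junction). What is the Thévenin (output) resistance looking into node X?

Looking into X with the source shorted: R_th = R1·R2/(R1+R2) = 10.70 × 15.4/26.10 = 6.313 kΩ.

R_th ≈ 6.31 kΩ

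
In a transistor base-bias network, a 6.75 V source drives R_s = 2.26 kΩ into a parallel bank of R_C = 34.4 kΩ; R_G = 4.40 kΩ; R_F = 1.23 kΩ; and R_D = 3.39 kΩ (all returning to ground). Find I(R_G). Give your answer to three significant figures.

Parallel bank: R_p = 1/(1/34.4 + 1/4.40 + 1/1.23 + 1/3.39) = 0.7330 kΩ.
V_A = 6.75 × 0.7330/2.993 = 1.653 V.
I(R_G) = V_A / R_G = 1.653/4.40 = 0.3757 mA.

I ≈ 0.376 mA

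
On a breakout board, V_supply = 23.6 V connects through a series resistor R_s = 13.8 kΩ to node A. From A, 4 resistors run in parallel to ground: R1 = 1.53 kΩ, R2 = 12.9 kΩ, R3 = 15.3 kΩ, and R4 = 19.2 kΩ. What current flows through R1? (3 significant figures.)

I ≈ 1.21 mA

Equivalent of the parallel group: R_p = 1.178 kΩ.
Node voltage V_A = V_supply · R_p/(R_s + R_p) = 23.6 × 0.07868 = 1.857 V.
I(R1) = V_A / R1 = 1.857/1.53 = 1.214 mA.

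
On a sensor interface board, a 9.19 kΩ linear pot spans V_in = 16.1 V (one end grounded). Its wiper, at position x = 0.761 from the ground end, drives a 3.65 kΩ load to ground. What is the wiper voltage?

V_out ≈ 8.40 V

Lower segment x·R_p = 6.994 kΩ; upper segment (1−x)·R_p = 2.196 kΩ.
(x·R_p) ‖ R_L = 2.398 kΩ.
Loaded-divider output: V_out = 16.1 × 0.5220 = 8.404 V.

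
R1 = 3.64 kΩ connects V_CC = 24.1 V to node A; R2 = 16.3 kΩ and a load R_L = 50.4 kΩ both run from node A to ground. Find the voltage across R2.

First combine the lower leg with the load: R2 ‖ R_L = 12.32 kΩ.
Voltage divider with the loaded lower leg: V_out = 24.1 × 12.32/(3.64 + 12.32) = 24.1 × 0.7719 = 18.60 V.

V_out ≈ 18.6 V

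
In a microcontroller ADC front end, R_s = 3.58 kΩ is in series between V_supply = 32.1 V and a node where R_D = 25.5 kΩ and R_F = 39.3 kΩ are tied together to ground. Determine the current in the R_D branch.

Equivalent of the parallel group: R_p = 15.47 kΩ.
V_A by voltage divider: V_A = 32.1 × 15.47/(3.58 + 15.47) = 26.07 V.
I(R_D) = V_A / R_D = 26.07/25.5 = 1.022 mA.

I ≈ 1.02 mA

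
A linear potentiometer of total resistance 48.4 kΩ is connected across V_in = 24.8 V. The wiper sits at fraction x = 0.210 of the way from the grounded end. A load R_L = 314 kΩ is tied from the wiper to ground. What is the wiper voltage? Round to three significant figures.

Split the track: R_lower = x·R_p = 10.16 kΩ, R_upper = (1−x)·R_p = 38.24 kΩ.
(x·R_p) ‖ R_L = 9.845 kΩ.
V_out = 24.8 × 9.845/(38.24 + 9.845) = 5.078 V.

V_out ≈ 5.08 V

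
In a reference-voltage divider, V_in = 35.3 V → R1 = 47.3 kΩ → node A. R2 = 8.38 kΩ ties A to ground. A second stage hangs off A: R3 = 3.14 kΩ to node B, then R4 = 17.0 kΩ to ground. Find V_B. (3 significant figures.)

V_B ≈ 3.31 V

The second stage (R3 + R4 = 20.14 kΩ) loads node A in parallel with R2.
Effective lower resistance at A: R2 ‖ 20.14 = 5.918 kΩ.
First divider: V_A = V_in · 5.918/(47.3 + 5.918) = 3.925 V.
V_B = V_A × 0.8441 = 3.313 V.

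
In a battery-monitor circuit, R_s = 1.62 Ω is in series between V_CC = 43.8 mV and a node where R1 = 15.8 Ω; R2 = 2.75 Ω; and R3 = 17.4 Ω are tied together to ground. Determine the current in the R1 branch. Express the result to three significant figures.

Equivalent of the parallel group: R_p = 2.064 Ω.
V_A by voltage divider: V_A = 43.8 × 2.064/(1.62 + 2.064) = 24.54 mV.
Branch current I = V_A/R1 = 24.54/15.8 = 1.553 mA.

I ≈ 1.55 mA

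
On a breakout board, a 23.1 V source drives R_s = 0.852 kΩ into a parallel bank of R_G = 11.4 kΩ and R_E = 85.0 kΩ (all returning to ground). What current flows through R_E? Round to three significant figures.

I ≈ 0.251 mA

Parallel bank: R_p = 1/(1/11.4 + 1/85.0) = 10.05 kΩ.
V_A = 23.1 × 10.05/10.90 = 21.30 V.
Branch current I = V_A/R_E = 21.30/85.0 = 0.2505 mA.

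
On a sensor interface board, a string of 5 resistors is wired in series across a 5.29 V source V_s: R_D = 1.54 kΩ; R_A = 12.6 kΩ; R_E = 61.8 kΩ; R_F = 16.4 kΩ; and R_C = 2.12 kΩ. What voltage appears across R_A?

V ≈ 0.706 V

Total series resistance ΣR = 1.54 + 12.6 + 61.8 + 16.4 + 2.12 = 94.46 kΩ.
Voltage divider: V = V_s · (12.60 / 94.46) = 5.29 × 0.1334 = 0.7056 V.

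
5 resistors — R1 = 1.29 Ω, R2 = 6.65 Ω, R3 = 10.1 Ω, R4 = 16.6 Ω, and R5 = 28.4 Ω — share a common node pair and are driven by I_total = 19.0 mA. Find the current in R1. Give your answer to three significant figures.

Conductances: ΣG = 1/1.29 + 1/6.65 + 1/10.1 + 1/16.6 + 1/28.4 = 1.120 (1/Ω).
Current divider: I(R1) = I_total · G_k/ΣG = 19.0 × (0.7752/1.120) = 19.0 × 0.6921 = 13.15 mA.

I ≈ 13.2 mA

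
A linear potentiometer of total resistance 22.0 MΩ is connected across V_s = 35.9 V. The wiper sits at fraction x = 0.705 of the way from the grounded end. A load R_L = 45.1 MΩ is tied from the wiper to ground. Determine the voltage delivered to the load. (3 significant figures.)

The pot divides into 6.490 MΩ above the wiper and 15.51 MΩ below.
R_L loads the lower segment: effective lower R = 11.54 MΩ.
Then V_out = V_s · 11.54/(6.490 + 11.54) = 22.98 V.
(Unloaded: V_out = x·V_s = 25.3 V.)

V_out ≈ 23.0 V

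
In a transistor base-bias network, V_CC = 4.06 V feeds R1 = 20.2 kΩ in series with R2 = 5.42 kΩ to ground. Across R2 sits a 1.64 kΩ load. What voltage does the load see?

The load sits in parallel with R2, giving an effective lower resistance R2' = R2·R_L/(R2+R_L) = 1.259 kΩ.
Now apply the divider: V_out = 4.06 × 0.05867 = 0.2382 V.

V_out ≈ 0.238 V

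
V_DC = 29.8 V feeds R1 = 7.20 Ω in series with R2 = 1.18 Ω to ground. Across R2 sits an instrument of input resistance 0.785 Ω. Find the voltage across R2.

The load sits in parallel with R2, giving an effective lower resistance R2' = R2·R_L/(R2+R_L) = 0.4714 Ω.
Then V_out = V_DC · R2'/(R1 + R2') = 29.8 × 0.4714/7.671 = 1.831 V.
(Unloaded it would be 4.20 V; the load pulls it down.)

V_out ≈ 1.83 V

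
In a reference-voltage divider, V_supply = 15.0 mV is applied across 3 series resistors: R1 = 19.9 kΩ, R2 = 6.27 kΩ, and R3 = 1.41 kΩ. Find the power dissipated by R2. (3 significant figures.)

ΣR = 27.58 kΩ → I = 15.0/27.58 = 0.5439 µA.
V(R2) = I·R = 3.410 mV; P = V·I = 3.410 × 0.5439 = 1.855 nW.

P ≈ 1.85 nW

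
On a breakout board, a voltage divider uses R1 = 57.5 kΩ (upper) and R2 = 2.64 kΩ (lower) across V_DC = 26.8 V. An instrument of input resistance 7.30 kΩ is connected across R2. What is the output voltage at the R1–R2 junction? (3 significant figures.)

V_out ≈ 0.874 V

First combine the lower leg with the load: R2 ‖ R_L = 1.939 kΩ.
Voltage divider with the loaded lower leg: V_out = 26.8 × 1.939/(57.5 + 1.939) = 26.8 × 0.03262 = 0.8742 V.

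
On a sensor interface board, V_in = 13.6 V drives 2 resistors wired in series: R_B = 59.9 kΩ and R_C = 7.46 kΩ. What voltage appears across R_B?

Series total: ΣR = 59.9 + 7.46 = 67.36 kΩ.
V = V_in · R/ΣR = 13.6 × 0.8893 = 12.09 V.

V ≈ 12.1 V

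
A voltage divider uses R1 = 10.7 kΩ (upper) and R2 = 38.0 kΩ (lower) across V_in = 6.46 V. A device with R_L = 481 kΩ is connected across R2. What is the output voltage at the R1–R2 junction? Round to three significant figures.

R2 ‖ R_L = (38.0 × 481)/(38.0 + 481) = 35.22 kΩ.
Now apply the divider: V_out = 6.46 × 0.7670 = 4.955 V.

V_out ≈ 4.95 V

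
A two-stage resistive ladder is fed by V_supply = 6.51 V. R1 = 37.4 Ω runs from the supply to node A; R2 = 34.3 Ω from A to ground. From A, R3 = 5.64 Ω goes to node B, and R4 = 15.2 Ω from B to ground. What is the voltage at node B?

V_B ≈ 1.22 V

Node A sees R2 in parallel with the series input of stage 2, R3 + R4 = 20.84 Ω.
R2 ‖ (R3+R4) = 12.96 Ω.
V_A = 6.51 × 12.96/(37.4 + 12.96) = 1.676 V.
V_B = V_A × 0.7294 = 1.222 V.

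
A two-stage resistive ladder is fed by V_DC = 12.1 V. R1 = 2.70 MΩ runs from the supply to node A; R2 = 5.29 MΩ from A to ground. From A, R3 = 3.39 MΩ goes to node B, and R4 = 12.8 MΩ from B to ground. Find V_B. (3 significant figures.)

V_B ≈ 5.70 V

Looking into the second stage from A: R3 + R4 = 16.19 MΩ appears in parallel with R2.
Effective lower resistance at A: R2 ‖ 16.19 = 3.987 MΩ.
First divider: V_A = V_DC · 3.987/(2.70 + 3.987) = 7.215 V.
V_B = V_A × 0.7906 = 5.704 V.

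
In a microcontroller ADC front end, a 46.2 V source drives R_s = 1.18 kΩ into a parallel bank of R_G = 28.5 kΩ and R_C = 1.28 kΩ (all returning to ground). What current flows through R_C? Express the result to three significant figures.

Equivalent of the parallel group: R_p = 1.225 kΩ.
V_A = 46.2 × 1.225/2.405 = 23.53 V.
I(R_C) = V_A / R_C = 23.53/1.28 = 18.38 mA.
(Equivalently: I_total = 19.21 mA, then current-divider fraction G_k/ΣG = 0.9570.)

I ≈ 18.4 mA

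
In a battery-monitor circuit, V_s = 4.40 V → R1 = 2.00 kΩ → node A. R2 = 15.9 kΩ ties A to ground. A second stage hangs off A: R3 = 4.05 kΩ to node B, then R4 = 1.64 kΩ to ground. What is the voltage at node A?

Node A sees R2 in parallel with the series input of stage 2, R3 + R4 = 5.690 kΩ.
R2 ‖ (R3+R4) = 4.190 kΩ.
V_A = 4.40 × 4.190/(2.00 + 4.190) = 2.978 V.

V_A ≈ 2.98 V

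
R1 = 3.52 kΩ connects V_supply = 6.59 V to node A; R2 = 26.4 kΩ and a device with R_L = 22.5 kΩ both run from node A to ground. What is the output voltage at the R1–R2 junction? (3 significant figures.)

V_out ≈ 5.11 V

The load sits in parallel with R2, giving an effective lower resistance R2' = R2·R_L/(R2+R_L) = 12.15 kΩ.
Voltage divider with the loaded lower leg: V_out = 6.59 × 12.15/(3.52 + 12.15) = 6.59 × 0.7753 = 5.109 V.
(Unloaded it would be 5.81 V; the load pulls it down.)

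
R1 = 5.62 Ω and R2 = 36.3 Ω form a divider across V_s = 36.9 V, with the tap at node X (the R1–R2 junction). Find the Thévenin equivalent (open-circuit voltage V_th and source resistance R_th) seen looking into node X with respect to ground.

With X open, the divider is unloaded: V_th = 36.9 × 36.3/41.92 = 31.95 V.
With V_s suppressed (replaced by a short), R_th = R1 ‖ R2 = (5.620 × 36.3)/(5.620 + 36.3) = 4.867 Ω.

V_th ≈ 32.0 V, R_th ≈ 4.87 Ω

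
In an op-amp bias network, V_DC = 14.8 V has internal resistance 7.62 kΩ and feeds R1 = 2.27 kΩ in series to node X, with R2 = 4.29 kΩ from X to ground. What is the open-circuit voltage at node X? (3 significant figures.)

V_th ≈ 4.48 V

R1' = 7.62 + 2.27 = 9.890 kΩ (source resistance + R1).
With X open, the divider is unloaded: V_th = 14.8 × 4.29/14.18 = 4.478 V.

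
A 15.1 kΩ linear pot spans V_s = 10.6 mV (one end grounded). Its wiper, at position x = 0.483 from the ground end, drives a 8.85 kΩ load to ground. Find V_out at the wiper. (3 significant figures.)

Split the track: R_lower = x·R_p = 7.293 kΩ, R_upper = (1−x)·R_p = 7.807 kΩ.
(x·R_p) ‖ R_L = 3.998 kΩ.
V_out = 10.6 × 3.998/(7.807 + 3.998) = 3.590 mV.
(Unloaded: V_out = x·V_s = 5.12 mV.)

V_out ≈ 3.59 mV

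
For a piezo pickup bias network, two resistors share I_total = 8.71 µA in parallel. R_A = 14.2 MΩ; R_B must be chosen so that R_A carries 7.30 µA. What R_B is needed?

In a two-way split, I_A/I_total = R_B/(R_A + R_B).
With f = 0.8381, R_B = R_A · f/(1−f) = 14.2 × 5.177 = 73.52 MΩ.

R_B ≈ 73.5 MΩ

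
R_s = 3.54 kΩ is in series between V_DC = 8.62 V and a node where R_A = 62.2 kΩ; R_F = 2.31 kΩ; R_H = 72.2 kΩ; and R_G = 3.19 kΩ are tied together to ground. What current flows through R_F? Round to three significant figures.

Combine the parallel branches: R_p = (1/62.2 + 1/2.31 + 1/72.2 + 1/3.19)⁻¹ = 1.288 kΩ.
Node voltage V_A = V_DC · R_p/(R_s + R_p) = 8.62 × 0.2668 = 2.300 V.
I(R_F) = V_A / R_F = 2.300/2.31 = 0.9956 mA.
(Equivalently: I_total = 1.785 mA, then current-divider fraction G_k/ΣG = 0.5576.)

I ≈ 0.996 mA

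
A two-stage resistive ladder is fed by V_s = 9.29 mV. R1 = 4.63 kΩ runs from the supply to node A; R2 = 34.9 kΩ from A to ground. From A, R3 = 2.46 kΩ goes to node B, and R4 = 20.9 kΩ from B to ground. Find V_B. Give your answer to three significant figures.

Looking into the second stage from A: R3 + R4 = 23.36 kΩ appears in parallel with R2.
R2 ‖ (R3+R4) = 13.99 kΩ.
So V_A = 9.29 × 0.7514 = 6.980 mV.
Then the unloaded second divider: V_B = V_A × R4/(R3+R4) = 6.980 × 0.8947 = 6.245 mV.

V_B ≈ 6.25 mV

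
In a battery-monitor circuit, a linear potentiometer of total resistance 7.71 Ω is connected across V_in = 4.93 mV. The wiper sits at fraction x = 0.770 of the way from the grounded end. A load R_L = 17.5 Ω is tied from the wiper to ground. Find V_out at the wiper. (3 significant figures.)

V_out ≈ 3.52 mV

The pot divides into 1.773 Ω above the wiper and 5.937 Ω below.
Lower segment in parallel with the load: 5.937 ‖ 17.5 = 4.433 Ω.
Then V_out = V_in · 4.433/(1.773 + 4.433) = 3.521 mV.
(Unloaded: V_out = x·V_in = 3.80 mV.)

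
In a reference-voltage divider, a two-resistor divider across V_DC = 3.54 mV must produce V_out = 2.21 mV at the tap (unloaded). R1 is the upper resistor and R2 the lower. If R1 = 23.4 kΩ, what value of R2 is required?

R2 ≈ 38.9 kΩ

V_out/V_DC = R2/(R1+R2) = 0.6243.
So R2 = R1 · V_out/(V_DC − V_out) = 23.4 × 2.21/(3.54 − 2.21) = 23.4 × 1.662 = 38.88 kΩ.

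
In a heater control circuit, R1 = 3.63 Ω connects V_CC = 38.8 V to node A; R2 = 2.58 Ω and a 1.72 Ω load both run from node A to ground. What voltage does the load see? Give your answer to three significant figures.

First combine the lower leg with the load: R2 ‖ R_L = 1.032 Ω.
Then V_out = V_CC · R2'/(R1 + R2') = 38.8 × 1.032/4.662 = 8.589 V.

V_out ≈ 8.59 V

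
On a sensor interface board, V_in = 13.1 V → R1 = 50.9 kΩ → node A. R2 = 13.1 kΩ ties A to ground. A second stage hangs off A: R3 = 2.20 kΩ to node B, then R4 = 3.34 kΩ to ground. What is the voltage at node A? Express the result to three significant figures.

V_A ≈ 0.931 V

Node A sees R2 in parallel with the series input of stage 2, R3 + R4 = 5.540 kΩ.
R2 ‖ (R3+R4) = 3.893 kΩ.
First divider: V_A = V_in · 3.893/(50.9 + 3.893) = 0.9308 V.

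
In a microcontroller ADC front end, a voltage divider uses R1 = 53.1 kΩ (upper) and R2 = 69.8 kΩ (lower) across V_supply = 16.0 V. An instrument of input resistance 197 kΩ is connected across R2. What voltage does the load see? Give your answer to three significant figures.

V_out ≈ 7.88 V

R2 ‖ R_L = (69.8 × 197)/(69.8 + 197) = 51.54 kΩ.
Now apply the divider: V_out = 16.0 × 0.4925 = 7.881 V.
(Unloaded it would be 9.09 V; the load pulls it down.)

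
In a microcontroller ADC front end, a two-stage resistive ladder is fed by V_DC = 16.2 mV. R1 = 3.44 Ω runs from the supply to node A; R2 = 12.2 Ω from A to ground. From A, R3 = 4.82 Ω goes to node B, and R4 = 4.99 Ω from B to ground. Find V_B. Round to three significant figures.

Node A sees R2 in parallel with the series input of stage 2, R3 + R4 = 9.810 Ω.
R2 ‖ (R3+R4) = 5.438 Ω.
V_A = 16.2 × 5.438/(3.44 + 5.438) = 9.923 mV.
V_B = V_A × 0.5087 = 5.047 mV.

V_B ≈ 5.05 mV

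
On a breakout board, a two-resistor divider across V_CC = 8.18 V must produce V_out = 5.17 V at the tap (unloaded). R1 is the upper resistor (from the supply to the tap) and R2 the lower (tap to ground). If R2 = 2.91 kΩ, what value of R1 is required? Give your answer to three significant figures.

R1 ≈ 1.69 kΩ

Required fraction k = V_out/V_CC = 0.6320.
R1 = R2·(1/k − 1) = 2.91 × 0.5822 = 1.694 kΩ.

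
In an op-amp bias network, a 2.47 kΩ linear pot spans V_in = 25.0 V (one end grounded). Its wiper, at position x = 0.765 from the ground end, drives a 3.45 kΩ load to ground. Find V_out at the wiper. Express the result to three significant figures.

Split the track: R_lower = x·R_p = 1.890 kΩ, R_upper = (1−x)·R_p = 0.5805 kΩ.
R_L loads the lower segment: effective lower R = 1.221 kΩ.
V_out = 25.0 × 1.221/(0.5805 + 1.221) = 16.94 V.

V_out ≈ 16.9 V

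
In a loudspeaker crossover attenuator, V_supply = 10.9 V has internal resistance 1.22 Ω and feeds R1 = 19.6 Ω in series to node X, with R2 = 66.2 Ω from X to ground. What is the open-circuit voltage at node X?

V_th ≈ 8.29 V

R1' = 1.22 + 19.6 = 20.82 Ω (source resistance + R1).
With X open, the divider is unloaded: V_th = 10.9 × 66.2/87.02 = 8.292 V.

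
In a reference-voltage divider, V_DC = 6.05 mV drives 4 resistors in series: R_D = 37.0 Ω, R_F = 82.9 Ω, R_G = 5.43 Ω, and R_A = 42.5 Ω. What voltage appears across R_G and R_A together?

Series total: ΣR = 37.0 + 82.9 + 5.43 + 42.5 = 167.8 Ω.
R_{R_G..R_A} = 5.43 + 42.5 = 47.93 Ω.
Voltage divider: V = V_DC · (47.93 / 167.8) = 6.05 × 0.2856 = 1.728 mV.

V ≈ 1.73 mV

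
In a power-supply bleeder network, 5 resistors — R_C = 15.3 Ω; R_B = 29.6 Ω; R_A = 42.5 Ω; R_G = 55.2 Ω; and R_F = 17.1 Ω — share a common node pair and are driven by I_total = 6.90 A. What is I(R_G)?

I ≈ 0.627 A

ΣG = 1/15.3 + 1/29.6 + 1/42.5 + 1/55.2 + 1/17.1 = 0.1993.
By the current-divider rule, I = I_total · G_k/ΣG = 6.90 × 0.09091 = 0.6273 A.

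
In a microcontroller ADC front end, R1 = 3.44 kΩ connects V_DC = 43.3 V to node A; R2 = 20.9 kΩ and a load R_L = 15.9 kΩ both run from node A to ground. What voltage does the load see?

First combine the lower leg with the load: R2 ‖ R_L = 9.030 kΩ.
Then V_out = V_DC · R2'/(R1 + R2') = 43.3 × 9.030/12.47 = 31.36 V.

V_out ≈ 31.4 V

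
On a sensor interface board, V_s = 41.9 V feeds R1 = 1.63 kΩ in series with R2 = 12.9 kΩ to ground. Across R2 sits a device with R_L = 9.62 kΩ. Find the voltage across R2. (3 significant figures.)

First combine the lower leg with the load: R2 ‖ R_L = 5.511 kΩ.
Voltage divider with the loaded lower leg: V_out = 41.9 × 5.511/(1.63 + 5.511) = 41.9 × 0.7717 = 32.34 V.
(Unloaded it would be 37.2 V; the load pulls it down.)

V_out ≈ 32.3 V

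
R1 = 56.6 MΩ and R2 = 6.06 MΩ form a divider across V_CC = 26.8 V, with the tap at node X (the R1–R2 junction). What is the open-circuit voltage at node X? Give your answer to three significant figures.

V_th ≈ 2.59 V

With X open, the divider is unloaded: V_th = 26.8 × 6.06/62.66 = 2.592 V.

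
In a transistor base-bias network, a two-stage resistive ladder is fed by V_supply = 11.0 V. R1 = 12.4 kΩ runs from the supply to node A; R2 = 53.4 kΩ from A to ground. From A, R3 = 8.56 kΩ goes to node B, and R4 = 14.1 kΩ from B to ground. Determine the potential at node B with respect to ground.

V_B ≈ 3.85 V

Looking into the second stage from A: R3 + R4 = 22.66 kΩ appears in parallel with R2.
Effective lower resistance at A: R2 ‖ 22.66 = 15.91 kΩ.
V_A = 11.0 × 15.91/(12.4 + 15.91) = 6.182 V.
Then the unloaded second divider: V_B = V_A × R4/(R3+R4) = 6.182 × 0.6222 = 3.847 V.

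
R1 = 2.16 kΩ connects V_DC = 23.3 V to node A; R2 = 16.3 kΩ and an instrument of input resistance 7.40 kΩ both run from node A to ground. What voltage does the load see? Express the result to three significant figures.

The load sits in parallel with R2, giving an effective lower resistance R2' = R2·R_L/(R2+R_L) = 5.089 kΩ.
Now apply the divider: V_out = 23.3 × 0.7020 = 16.36 V.
(Unloaded it would be 20.6 V; the load pulls it down.)

V_out ≈ 16.4 V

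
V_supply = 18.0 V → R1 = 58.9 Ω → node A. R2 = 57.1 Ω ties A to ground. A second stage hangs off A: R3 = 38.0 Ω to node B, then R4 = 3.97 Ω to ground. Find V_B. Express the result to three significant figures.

Node A sees R2 in parallel with the series input of stage 2, R3 + R4 = 41.97 Ω.
Effective lower resistance at A: R2 ‖ 41.97 = 24.19 Ω.
First divider: V_A = V_supply · 24.19/(58.9 + 24.19) = 5.240 V.
V_B = V_A × 0.09459 = 0.4957 V.

V_B ≈ 0.496 V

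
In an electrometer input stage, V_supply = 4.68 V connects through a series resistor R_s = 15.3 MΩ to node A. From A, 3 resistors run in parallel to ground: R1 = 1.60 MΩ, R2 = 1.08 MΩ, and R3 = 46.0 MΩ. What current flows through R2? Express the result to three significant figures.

I ≈ 0.173 µA

Equivalent of the parallel group: R_p = 0.6359 MΩ.
V_A = 4.68 × 0.6359/15.94 = 0.1867 V.
I(R2) = V_A / R2 = 0.1867/1.08 = 0.1729 µA.
(Check via current divider: I_total = 0.2937 µA; share G_k/ΣG = 0.5888 → same result.)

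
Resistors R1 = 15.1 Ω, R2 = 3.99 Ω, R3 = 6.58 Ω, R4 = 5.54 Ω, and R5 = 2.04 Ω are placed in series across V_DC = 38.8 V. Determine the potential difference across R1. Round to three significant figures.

Total series resistance ΣR = 15.1 + 3.99 + 6.58 + 5.54 + 2.04 = 33.25 Ω.
V = V_DC · R/ΣR = 38.8 × 0.4541 = 17.62 V.

V ≈ 17.6 V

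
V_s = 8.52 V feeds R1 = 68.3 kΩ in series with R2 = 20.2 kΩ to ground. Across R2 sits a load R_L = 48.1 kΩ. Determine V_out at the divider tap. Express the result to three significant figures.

V_out ≈ 1.47 V

R2 ‖ R_L = (20.2 × 48.1)/(20.2 + 48.1) = 14.23 kΩ.
Then V_out = V_s · R2'/(R1 + R2') = 8.52 × 14.23/82.53 = 1.469 V.
(Unloaded it would be 1.94 V; the load pulls it down.)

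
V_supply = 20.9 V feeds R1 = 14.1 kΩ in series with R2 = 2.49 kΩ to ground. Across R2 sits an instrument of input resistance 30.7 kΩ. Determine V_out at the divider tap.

The load sits in parallel with R2, giving an effective lower resistance R2' = R2·R_L/(R2+R_L) = 2.303 kΩ.
Now apply the divider: V_out = 20.9 × 0.1404 = 2.935 V.

V_out ≈ 2.93 V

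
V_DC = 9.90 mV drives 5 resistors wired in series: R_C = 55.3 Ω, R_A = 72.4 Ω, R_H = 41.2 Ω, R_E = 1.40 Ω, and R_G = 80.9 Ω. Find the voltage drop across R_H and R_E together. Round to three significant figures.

V ≈ 1.68 mV

Series total: ΣR = 55.3 + 72.4 + 41.2 + 1.40 + 80.9 = 251.2 Ω.
R_{R_H..R_E} = 41.2 + 1.40 = 42.60 Ω.
Voltage divider: V = V_DC · (42.60 / 251.2) = 9.90 × 0.1696 = 1.679 mV.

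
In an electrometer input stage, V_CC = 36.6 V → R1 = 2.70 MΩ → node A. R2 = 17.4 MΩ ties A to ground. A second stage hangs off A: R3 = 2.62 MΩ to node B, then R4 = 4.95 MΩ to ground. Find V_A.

Node A sees R2 in parallel with the series input of stage 2, R3 + R4 = 7.570 MΩ.
Effective lower resistance at A: R2 ‖ 7.570 = 5.275 MΩ.
So V_A = 36.6 × 0.6614 = 24.21 V.

V_A ≈ 24.2 V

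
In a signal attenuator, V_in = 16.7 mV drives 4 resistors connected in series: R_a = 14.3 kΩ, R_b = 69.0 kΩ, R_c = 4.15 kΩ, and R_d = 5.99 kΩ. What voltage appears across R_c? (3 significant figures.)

Total series resistance ΣR = 14.3 + 69.0 + 4.15 + 5.99 = 93.44 kΩ.
V = V_in · R/ΣR = 16.7 × 0.04441 = 0.7417 mV.

V ≈ 0.742 mV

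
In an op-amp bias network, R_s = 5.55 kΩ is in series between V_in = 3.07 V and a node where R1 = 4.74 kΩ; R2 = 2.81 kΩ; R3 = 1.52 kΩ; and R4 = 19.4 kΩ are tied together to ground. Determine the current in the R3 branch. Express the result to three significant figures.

Parallel bank: R_p = 1/(1/4.74 + 1/2.81 + 1/1.52 + 1/19.4) = 0.7835 kΩ.
V_A by voltage divider: V_A = 3.07 × 0.7835/(5.55 + 0.7835) = 0.3798 V.
Branch current I = V_A/R3 = 0.3798/1.52 = 0.2499 mA.
(Check via current divider: I_total = 0.4847 mA; share G_k/ΣG = 0.5155 → same result.)

I ≈ 0.250 mA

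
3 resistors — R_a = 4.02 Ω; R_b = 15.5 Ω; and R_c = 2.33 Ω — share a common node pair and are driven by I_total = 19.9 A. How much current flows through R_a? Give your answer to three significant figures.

Total conductance ΣG = 1/4.02 + 1/15.5 + 1/2.33 = 0.7425 (units of 1/Ω).
R_a takes the fraction G_k/ΣG = 0.2488/0.7425 = 0.3350, so I = 19.9 × 0.3350 = 6.667 A.

I ≈ 6.67 A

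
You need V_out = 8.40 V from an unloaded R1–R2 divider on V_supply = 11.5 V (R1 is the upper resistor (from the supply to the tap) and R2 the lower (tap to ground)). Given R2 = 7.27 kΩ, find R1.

R1 ≈ 2.68 kΩ

Required fraction k = V_out/V_supply = 0.7304.
R1 = R2·(1/k − 1) = 7.27 × 0.3690 = 2.683 kΩ.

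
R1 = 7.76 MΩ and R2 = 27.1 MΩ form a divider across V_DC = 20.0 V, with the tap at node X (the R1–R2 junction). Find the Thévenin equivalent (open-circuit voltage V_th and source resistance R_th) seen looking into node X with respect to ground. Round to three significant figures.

V_th is the unloaded tap voltage: V_DC · R2/(R1+R2) = 20.0 × 0.7774 = 15.55 V.
Zeroing V_DC shorts the top of R1 to ground, so R_th = R1 ‖ R2 = 6.033 MΩ.

V_th ≈ 15.5 V, R_th ≈ 6.03 MΩ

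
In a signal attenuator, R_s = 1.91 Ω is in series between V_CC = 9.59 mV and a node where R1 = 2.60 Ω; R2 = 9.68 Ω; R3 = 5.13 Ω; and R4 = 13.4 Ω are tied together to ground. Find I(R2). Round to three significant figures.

I ≈ 0.405 mA

Parallel bank: R_p = 1/(1/2.60 + 1/9.68 + 1/5.13 + 1/13.4) = 1.320 Ω.
Node voltage V_A = V_CC · R_p/(R_s + R_p) = 9.59 × 0.4087 = 3.919 mV.
Branch current I = V_A/R2 = 3.919/9.68 = 0.4049 mA.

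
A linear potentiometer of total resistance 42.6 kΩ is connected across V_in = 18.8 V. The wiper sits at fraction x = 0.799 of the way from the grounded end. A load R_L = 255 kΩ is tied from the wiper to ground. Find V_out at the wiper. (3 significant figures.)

V_out ≈ 14.6 V

Split the track: R_lower = x·R_p = 34.04 kΩ, R_upper = (1−x)·R_p = 8.563 kΩ.
Lower segment in parallel with the load: 34.04 ‖ 255 = 30.03 kΩ.
V_out = 18.8 × 30.03/(8.563 + 30.03) = 14.63 V.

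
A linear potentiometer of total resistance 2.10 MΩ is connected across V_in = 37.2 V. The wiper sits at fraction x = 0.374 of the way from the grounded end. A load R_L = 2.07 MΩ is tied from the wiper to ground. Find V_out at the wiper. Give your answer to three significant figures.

The pot divides into 1.315 MΩ above the wiper and 0.7854 MΩ below.
(x·R_p) ‖ R_L = 0.5694 MΩ.
Then V_out = V_in · 0.5694/(1.315 + 0.5694) = 11.24 V.

V_out ≈ 11.2 V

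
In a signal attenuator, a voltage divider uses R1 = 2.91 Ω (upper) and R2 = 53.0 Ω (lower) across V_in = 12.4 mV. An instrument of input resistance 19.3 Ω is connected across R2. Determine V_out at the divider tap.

V_out ≈ 10.3 mV

R2 ‖ R_L = (53.0 × 19.3)/(53.0 + 19.3) = 14.15 Ω.
Voltage divider with the loaded lower leg: V_out = 12.4 × 14.15/(2.91 + 14.15) = 12.4 × 0.8294 = 10.28 mV.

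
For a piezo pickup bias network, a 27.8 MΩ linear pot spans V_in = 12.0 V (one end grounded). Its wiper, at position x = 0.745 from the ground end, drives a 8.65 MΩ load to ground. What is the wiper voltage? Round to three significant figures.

The pot divides into 7.089 MΩ above the wiper and 20.71 MΩ below.
(x·R_p) ‖ R_L = 6.102 MΩ.
Loaded-divider output: V_out = 12.0 × 0.4626 = 5.551 V.

V_out ≈ 5.55 V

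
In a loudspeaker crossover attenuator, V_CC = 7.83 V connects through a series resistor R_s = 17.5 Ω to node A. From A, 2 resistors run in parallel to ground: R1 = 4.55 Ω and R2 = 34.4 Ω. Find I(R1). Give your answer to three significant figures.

Combine the parallel branches: R_p = (1/4.55 + 1/34.4)⁻¹ = 4.018 Ω.
Node voltage V_A = V_CC · R_p/(R_s + R_p) = 7.83 × 0.1867 = 1.462 V.
Branch current I = V_A/R1 = 1.462/4.55 = 0.3214 A.
(Check via current divider: I_total = 0.3639 A; share G_k/ΣG = 0.8832 → same result.)

I ≈ 0.321 A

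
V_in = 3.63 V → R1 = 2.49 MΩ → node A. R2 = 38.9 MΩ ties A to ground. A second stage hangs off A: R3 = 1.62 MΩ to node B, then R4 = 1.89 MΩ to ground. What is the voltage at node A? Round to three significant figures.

The second stage (R3 + R4 = 3.510 MΩ) loads node A in parallel with R2.
Effective lower resistance at A: R2 ‖ 3.510 = 3.220 MΩ.
First divider: V_A = V_in · 3.220/(2.49 + 3.220) = 2.047 V.

V_A ≈ 2.05 V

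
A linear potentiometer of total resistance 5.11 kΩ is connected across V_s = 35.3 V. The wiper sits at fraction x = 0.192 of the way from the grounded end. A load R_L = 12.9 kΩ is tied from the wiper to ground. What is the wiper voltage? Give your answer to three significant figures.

The pot divides into 4.129 kΩ above the wiper and 0.9811 kΩ below.
Lower segment in parallel with the load: 0.9811 ‖ 12.9 = 0.9118 kΩ.
V_out = 35.3 × 0.9118/(4.129 + 0.9118) = 6.385 V.
(Unloaded: V_out = x·V_s = 6.78 V.)

V_out ≈ 6.39 V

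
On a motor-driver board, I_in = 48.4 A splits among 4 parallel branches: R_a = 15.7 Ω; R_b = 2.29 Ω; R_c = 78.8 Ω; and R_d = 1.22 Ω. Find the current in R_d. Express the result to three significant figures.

I ≈ 29.8 A

Conductances: ΣG = 1/15.7 + 1/2.29 + 1/78.8 + 1/1.22 = 1.333 (1/Ω).
R_d takes the fraction G_k/ΣG = 0.8197/1.333 = 0.6150, so I = 48.4 × 0.6150 = 29.77 A.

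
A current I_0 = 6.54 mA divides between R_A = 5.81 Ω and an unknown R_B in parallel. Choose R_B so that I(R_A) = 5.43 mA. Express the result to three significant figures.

R_B ≈ 28.4 Ω

In a two-way split, I_A/I_0 = R_B/(R_A + R_B).
With f = 0.8303, R_B = R_A · f/(1−f) = 5.81 × 4.892 = 28.42 Ω.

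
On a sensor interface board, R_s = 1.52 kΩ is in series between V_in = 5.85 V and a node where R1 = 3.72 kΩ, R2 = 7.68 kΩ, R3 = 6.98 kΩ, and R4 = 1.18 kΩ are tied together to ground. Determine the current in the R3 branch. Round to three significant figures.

I ≈ 0.269 mA

Combine the parallel branches: R_p = (1/3.72 + 1/7.68 + 1/6.98 + 1/1.18)⁻¹ = 0.7196 kΩ.
V_A by voltage divider: V_A = 5.85 × 0.7196/(1.52 + 0.7196) = 1.880 V.
I(R3) = V_A / R3 = 1.880/6.98 = 0.2693 mA.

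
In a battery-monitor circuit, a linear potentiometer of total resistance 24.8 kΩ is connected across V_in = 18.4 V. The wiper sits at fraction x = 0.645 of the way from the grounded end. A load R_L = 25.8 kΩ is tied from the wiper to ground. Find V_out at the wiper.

V_out ≈ 9.73 V

Split the track: R_lower = x·R_p = 16.00 kΩ, R_upper = (1−x)·R_p = 8.804 kΩ.
R_L loads the lower segment: effective lower R = 9.874 kΩ.
Then V_out = V_in · 9.874/(8.804 + 9.874) = 9.727 V.
(Unloaded: V_out = x·V_in = 11.9 V.)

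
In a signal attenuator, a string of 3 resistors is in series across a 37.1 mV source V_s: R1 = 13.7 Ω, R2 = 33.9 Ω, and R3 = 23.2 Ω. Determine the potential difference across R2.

V ≈ 17.8 mV

Series total: ΣR = 13.7 + 33.9 + 23.2 = 70.80 Ω.
Voltage divider: V = V_s · (33.90 / 70.80) = 37.1 × 0.4788 = 17.76 mV.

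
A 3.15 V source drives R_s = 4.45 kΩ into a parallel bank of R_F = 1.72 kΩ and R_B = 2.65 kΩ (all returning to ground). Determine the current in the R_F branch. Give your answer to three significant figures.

I ≈ 0.348 mA

Combine the parallel branches: R_p = (1/1.72 + 1/2.65)⁻¹ = 1.043 kΩ.
V_A by voltage divider: V_A = 3.15 × 1.043/(4.45 + 1.043) = 0.5981 V.
Branch current I = V_A/R_F = 0.5981/1.72 = 0.3477 mA.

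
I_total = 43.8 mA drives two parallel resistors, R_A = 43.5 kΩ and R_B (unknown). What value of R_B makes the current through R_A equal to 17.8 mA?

R_B ≈ 29.8 kΩ

The fraction through R_A equals R_B/(R_A+R_B).
17.8/43.8 = R_B/(R_A + R_B) → R_B = R_A · (0.4064)/(1 − 0.4064) = 43.5 × 0.6846 = 29.78 kΩ.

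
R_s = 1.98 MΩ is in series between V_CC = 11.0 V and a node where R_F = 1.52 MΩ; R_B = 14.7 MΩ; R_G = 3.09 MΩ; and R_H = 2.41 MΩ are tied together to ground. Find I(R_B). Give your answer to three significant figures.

I ≈ 0.192 µA

Parallel bank: R_p = 1/(1/1.52 + 1/14.7 + 1/3.09 + 1/2.41) = 0.6828 MΩ.
V_A by voltage divider: V_A = 11.0 × 0.6828/(1.98 + 0.6828) = 2.821 V.
I(R_B) = V_A / R_B = 2.821/14.7 = 0.1919 µA.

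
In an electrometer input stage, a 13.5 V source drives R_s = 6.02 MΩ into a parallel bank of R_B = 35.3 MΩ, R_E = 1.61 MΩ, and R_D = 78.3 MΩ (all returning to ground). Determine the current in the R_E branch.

Equivalent of the parallel group: R_p = 1.510 MΩ.
Node voltage V_A = V_s · R_p/(R_s + R_p) = 13.5 × 0.2005 = 2.707 V.
Branch current I = V_A/R_E = 2.707/1.61 = 1.682 µA.
(Check via current divider: I_total = 1.793 µA; share G_k/ΣG = 0.9379 → same result.)

I ≈ 1.68 µA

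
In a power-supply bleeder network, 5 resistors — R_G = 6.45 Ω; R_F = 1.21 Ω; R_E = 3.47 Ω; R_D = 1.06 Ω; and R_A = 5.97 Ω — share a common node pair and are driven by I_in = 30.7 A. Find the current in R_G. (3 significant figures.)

I ≈ 2.00 A

ΣG = 1/6.45 + 1/1.21 + 1/3.47 + 1/1.06 + 1/5.97 = 2.381.
By the current-divider rule, I = I_in · G_k/ΣG = 30.7 × 0.06513 = 1.999 A.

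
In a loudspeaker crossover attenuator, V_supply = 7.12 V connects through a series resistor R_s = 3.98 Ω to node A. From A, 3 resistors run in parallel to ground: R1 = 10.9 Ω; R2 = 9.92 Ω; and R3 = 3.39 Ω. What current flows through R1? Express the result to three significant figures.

I ≈ 0.222 A

Parallel bank: R_p = 1/(1/10.9 + 1/9.92 + 1/3.39) = 2.051 Ω.
Node voltage V_A = V_supply · R_p/(R_s + R_p) = 7.12 × 0.3401 = 2.421 V.
Branch current I = V_A/R1 = 2.421/10.9 = 0.2222 A.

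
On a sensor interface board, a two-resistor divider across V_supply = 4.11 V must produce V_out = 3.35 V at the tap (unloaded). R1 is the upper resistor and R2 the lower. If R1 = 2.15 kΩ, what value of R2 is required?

V_out/V_supply = R2/(R1+R2) = 0.8151.
Rearranging, R2 = R1·k/(1−k) = 2.15 × 4.408 = 9.477 kΩ.

R2 ≈ 9.48 kΩ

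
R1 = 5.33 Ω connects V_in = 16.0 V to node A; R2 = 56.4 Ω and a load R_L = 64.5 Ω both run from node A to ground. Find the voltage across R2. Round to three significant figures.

R2 ‖ R_L = (56.4 × 64.5)/(56.4 + 64.5) = 30.09 Ω.
Now apply the divider: V_out = 16.0 × 0.8495 = 13.59 V.

V_out ≈ 13.6 V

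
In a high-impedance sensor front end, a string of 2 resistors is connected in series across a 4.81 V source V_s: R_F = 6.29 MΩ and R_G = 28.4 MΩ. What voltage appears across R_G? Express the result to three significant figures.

V ≈ 3.94 V

Series total: ΣR = 6.29 + 28.4 = 34.69 MΩ.
Voltage divider: V = V_s · (28.40 / 34.69) = 4.81 × 0.8187 = 3.938 V.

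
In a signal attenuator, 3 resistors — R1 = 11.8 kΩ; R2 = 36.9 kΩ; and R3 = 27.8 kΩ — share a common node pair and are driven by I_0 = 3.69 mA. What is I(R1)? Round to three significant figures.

Conductances: ΣG = 1/11.8 + 1/36.9 + 1/27.8 = 0.1478 (1/kΩ).
R1 takes the fraction G_k/ΣG = 0.08475/0.1478 = 0.5733, so I = 3.69 × 0.5733 = 2.116 mA.

I ≈ 2.12 mA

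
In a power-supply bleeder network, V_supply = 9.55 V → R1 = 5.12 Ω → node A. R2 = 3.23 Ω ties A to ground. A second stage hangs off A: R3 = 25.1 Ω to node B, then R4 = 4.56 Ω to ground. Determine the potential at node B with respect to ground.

The second stage (R3 + R4 = 29.66 Ω) loads node A in parallel with R2.
Effective lower resistance at A: R2 ‖ 29.66 = 2.913 Ω.
So V_A = 9.55 × 0.3626 = 3.463 V.
Then the unloaded second divider: V_B = V_A × R4/(R3+R4) = 3.463 × 0.1537 = 0.5324 V.

V_B ≈ 0.532 V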